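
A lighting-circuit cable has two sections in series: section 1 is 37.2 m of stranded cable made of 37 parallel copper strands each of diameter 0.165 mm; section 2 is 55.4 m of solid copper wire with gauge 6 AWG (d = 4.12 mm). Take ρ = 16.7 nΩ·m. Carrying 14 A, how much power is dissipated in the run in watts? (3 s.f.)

ρ = 16.7 nΩ·m = 1.67×10^-8 Ω·m
Section 1: A_strand = π(8.2500e-05)² = 2.138e-08 m²; R₁ = ρL/(N·A_s) = (1.67×10^-8)(37.2)/(37×2.138e-08) = 0.7852 Ω
Section 2: A = π(4.12/2 mm)² = π(2.0600e-03 m)² = 1.333e-05 m²
R₂ = (1.67×10^-8)(55.4)/(1.333e-05) = 0.0694 Ω
R = R₁ + R₂ = 0.8546 Ω
P = I²R = (14)² × 0.8546 = 168 W

168 W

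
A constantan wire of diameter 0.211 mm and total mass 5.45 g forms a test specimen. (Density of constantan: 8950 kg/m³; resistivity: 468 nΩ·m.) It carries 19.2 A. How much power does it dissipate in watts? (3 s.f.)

ρ = 468 nΩ·m = 4.68×10^-7 Ω·m
A = π(d/2)² = π(1.0550e-04 m)² = 3.4967e-08 m²
L = m/(density·A) = 0.00545/(8950×3.4967e-08) = 17.41 m
R = ρL/A = (4.68×10^-7)(17.41)/(3.4967e-08) = 233.1 Ω
P = I²R = (19.2)² × 233.1 = 85900 W

85900 W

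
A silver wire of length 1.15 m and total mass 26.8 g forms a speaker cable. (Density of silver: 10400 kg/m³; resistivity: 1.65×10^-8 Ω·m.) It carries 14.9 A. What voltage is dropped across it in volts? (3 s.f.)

0.126 V

A = m/(density·L) = 0.0268/(10400×1.15) = 2.2408e-06 m²
R = ρL/A = (1.65×10^-8)(1.15)/(2.2408e-06) = 0.008468 Ω
V = IR = 14.9 × 0.008468 = 0.126 V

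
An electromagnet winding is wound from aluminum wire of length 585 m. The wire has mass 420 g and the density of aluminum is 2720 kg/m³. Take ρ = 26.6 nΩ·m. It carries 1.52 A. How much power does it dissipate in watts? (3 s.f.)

136 W

ρ = 26.6 nΩ·m = 2.66×10^-8 Ω·m
A = m/(density·L) = 0.42/(2720×585) = 2.6395e-07 m²
R = ρL/A = (2.66×10^-8)(585)/(2.6395e-07) = 58.95 Ω
P = I²R = (1.52)² × 58.95 = 136 W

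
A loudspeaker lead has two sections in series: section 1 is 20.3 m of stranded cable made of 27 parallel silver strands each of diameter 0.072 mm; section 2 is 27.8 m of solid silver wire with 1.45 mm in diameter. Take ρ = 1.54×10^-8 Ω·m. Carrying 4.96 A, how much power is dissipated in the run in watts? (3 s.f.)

Section 1: A_strand = π(3.6000e-05)² = 4.072e-09 m²; R₁ = ρL/(N·A_s) = (1.54×10^-8)(20.3)/(27×4.072e-09) = 2.844 Ω
Section 2: A = π(d/2)² = π(7.2500e-04 m)² = 1.651e-06 m²
R₂ = (1.54×10^-8)(27.8)/(1.651e-06) = 0.2593 Ω
R = R₁ + R₂ = 3.103 Ω
P = I²R = (4.96)² × 3.103 = 76.3 W

76.3 W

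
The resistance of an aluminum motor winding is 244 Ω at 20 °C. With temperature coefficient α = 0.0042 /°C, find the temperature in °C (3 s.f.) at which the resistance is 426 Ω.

R = R₀(1 + α(T − T₀)) ⇒ T = T₀ + (R/R₀ − 1)/α
T = 20 + (426/244 − 1)/0.0042 = 20 + (0.7459)/0.0042 = 198 °C

198 °C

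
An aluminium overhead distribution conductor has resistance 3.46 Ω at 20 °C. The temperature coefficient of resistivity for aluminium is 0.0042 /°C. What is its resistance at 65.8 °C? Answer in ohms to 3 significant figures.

4.13 Ω

ΔT = 65.8 − 20 = 45.8 °C
R = R₀(1 + αΔT) = 3.46 × (1 + 0.0042×45.8) = 3.46 × 1.192 = 4.13 Ω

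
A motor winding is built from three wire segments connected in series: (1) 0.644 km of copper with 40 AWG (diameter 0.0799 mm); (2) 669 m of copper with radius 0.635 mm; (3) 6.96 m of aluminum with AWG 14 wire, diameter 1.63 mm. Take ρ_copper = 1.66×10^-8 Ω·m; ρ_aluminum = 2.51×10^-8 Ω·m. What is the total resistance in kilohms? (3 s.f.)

Seg 1: A = π(0.0799/2 mm)² = π(3.9950e-05 m)² = 5.014e-09 m²
R_1 = (1.66×10^-8)(644)/(5.014e-09) = 2132 Ω
Seg 2: A = πr² = π(6.3500e-04 m)² = 1.267e-06 m²
R_2 = (1.66×10^-8)(669)/(1.267e-06) = 8.767 Ω
Seg 3: A = π(1.63/2 mm)² = π(8.1500e-04 m)² = 2.087e-06 m²
R_3 = (2.51×10^-8)(6.96)/(2.087e-06) = 0.08372 Ω
R_total = R_1 + R_2 + R_3 = 2.14 kΩ

2.14 kΩ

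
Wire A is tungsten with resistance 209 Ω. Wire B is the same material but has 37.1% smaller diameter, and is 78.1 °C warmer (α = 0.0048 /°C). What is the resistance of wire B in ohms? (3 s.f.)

R ∝ ρL/d² with ρ ∝ (1+αΔT), so R_B/R_A = (1 − 37.1/100)⁻² × (1 + 0.0048×78.1)
= 2.527 × 1.375 = 3.475
R_B = 3.475 × 209 = 726 Ω

726 Ω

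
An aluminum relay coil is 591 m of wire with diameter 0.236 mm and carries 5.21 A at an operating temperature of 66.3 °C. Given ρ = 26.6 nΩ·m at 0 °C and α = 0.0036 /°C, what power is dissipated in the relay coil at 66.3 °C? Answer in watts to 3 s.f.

12100 W

ρ = 26.6 nΩ·m = 2.66×10^-8 Ω·m
A = π(d/2)² = π(1.1800e-04 m)² = 4.374e-08 m²
R₍0₎ = ρL/A = (2.66×10^-8)(591)/(4.374e-08) = 359.4 Ω
R₍66.3₎ = R₍0₎(1 + αΔT) = 359.4 × (1 + 0.0036×66.3) = 445.2 Ω
P = I²R = (5.21)² × 445.2 = 12100 W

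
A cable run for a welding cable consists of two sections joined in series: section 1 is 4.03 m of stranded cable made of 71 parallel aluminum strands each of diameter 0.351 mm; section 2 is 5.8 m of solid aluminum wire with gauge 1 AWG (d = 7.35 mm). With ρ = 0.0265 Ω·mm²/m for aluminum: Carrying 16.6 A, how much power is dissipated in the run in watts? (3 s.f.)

ρ = 0.0265 Ω·mm²/m = 2.65×10^-8 Ω·m
Section 1: A_strand = π(1.7550e-04)² = 9.676e-08 m²; R₁ = ρL/(N·A_s) = (2.65×10^-8)(4.03)/(71×9.676e-08) = 0.01554 Ω
Section 2: A = π(7.35/2 mm)² = π(3.6750e-03 m)² = 4.243e-05 m²
R₂ = (2.65×10^-8)(5.8)/(4.243e-05) = 0.003623 Ω
R = R₁ + R₂ = 0.01917 Ω
P = I²R = (16.6)² × 0.01917 = 5.28 W

5.28 W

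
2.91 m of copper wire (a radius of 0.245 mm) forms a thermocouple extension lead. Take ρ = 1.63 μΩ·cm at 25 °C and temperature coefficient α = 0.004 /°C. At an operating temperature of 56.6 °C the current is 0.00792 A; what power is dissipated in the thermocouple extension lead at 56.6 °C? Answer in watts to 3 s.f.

1.78×10^-5 W

ρ = 1.63 μΩ·cm = 1.63×10^-8 Ω·m
A = πr² = π(2.4500e-04 m)² = 1.886e-07 m²
R₍25₎ = ρL/A = (1.63×10^-8)(2.91)/(1.886e-07) = 0.2515 Ω
R₍56.6₎ = R₍25₎(1 + αΔT) = 0.2515 × (1 + 0.004×31.6) = 0.2833 Ω
P = I²R = (0.00792)² × 0.2833 = 1.78×10^-5 W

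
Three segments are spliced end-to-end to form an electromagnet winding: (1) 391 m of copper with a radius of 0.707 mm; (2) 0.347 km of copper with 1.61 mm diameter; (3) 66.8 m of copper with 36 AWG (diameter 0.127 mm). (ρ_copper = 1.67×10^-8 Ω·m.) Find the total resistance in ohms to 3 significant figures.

Seg 1: A = πr² = π(7.0700e-04 m)² = 1.570e-06 m²
R_1 = (1.67×10^-8)(391)/(1.570e-06) = 4.158 Ω
Seg 2: A = π(d/2)² = π(8.0500e-04 m)² = 2.036e-06 m²
R_2 = (1.67×10^-8)(347)/(2.036e-06) = 2.846 Ω
Seg 3: A = π(0.127/2 mm)² = π(6.3500e-05 m)² = 1.267e-08 m²
R_3 = (1.67×10^-8)(66.8)/(1.267e-08) = 88.06 Ω
R_total = R_1 + R_2 + R_3 = 95.1 Ω

95.1 Ω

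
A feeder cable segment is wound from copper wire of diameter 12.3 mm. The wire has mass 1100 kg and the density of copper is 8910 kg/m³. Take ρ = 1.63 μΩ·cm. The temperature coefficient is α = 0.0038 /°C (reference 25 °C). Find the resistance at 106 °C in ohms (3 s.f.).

ρ = 1.63 μΩ·cm = 1.63×10^-8 Ω·m
A = π(d/2)² = π(6.1500e-03 m)² = 1.1882e-04 m²
L = m/(density·A) = 1100/(8910×1.1882e-04) = 1039 m
R = ρL/A = (1.63×10^-8)(1039)/(1.1882e-04) = 0.1425 Ω
R(106 °C) = 0.1425 × (1 + 0.0038×81) = 0.186 Ω

0.186 Ω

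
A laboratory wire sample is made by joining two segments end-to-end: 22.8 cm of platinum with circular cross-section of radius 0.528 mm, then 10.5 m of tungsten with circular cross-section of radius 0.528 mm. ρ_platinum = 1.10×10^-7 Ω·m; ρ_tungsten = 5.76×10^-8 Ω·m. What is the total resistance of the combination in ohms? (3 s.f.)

Segment 1: A = πr² = π(5.2800e-04 m)² = 8.758e-07 m²
R₁ = ρL/A = (1.10×10^-7)(0.228)/(8.758e-07) = 0.02864 Ω
R₂ = (5.76×10^-8)(10.5)/(8.758e-07) = 0.6905 Ω
R = R₁ + R₂ = 0.719 Ω

0.719 Ω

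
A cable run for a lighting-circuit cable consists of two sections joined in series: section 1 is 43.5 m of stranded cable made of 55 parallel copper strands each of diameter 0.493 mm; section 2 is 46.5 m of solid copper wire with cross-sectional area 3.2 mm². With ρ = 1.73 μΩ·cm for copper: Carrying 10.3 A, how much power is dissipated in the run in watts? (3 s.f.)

ρ = 1.73 μΩ·cm = 1.73×10^-8 Ω·m
Section 1: A_strand = π(2.4650e-04)² = 1.909e-07 m²; R₁ = ρL/(N·A_s) = (1.73×10^-8)(43.5)/(55×1.909e-07) = 0.07168 Ω
Section 2: A = 3.2 mm² = 3.200e-06 m²
R₂ = (1.73×10^-8)(46.5)/(3.200e-06) = 0.2514 Ω
R = R₁ + R₂ = 0.3231 Ω
P = I²R = (10.3)² × 0.3231 = 34.3 W

34.3 W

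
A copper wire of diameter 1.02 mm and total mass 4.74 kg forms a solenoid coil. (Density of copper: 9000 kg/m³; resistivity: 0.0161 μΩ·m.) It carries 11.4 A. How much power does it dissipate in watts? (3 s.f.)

ρ = 0.0161 μΩ·m = 1.61×10^-8 Ω·m
A = π(d/2)² = π(5.1000e-04 m)² = 8.1713e-07 m²
L = m/(density·A) = 4.74/(9000×8.1713e-07) = 644.5 m
R = ρL/A = (1.61×10^-8)(644.5)/(8.1713e-07) = 12.7 Ω
P = I²R = (11.4)² × 12.7 = 1650 W

1650 W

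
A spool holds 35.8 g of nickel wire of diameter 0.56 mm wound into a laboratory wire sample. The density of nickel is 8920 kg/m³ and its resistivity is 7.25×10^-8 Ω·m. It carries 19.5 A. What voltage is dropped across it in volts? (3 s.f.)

93.5 V

A = π(d/2)² = π(2.8000e-04 m)² = 2.4630e-07 m²
L = m/(density·A) = 0.0358/(8920×2.4630e-07) = 16.29 m
R = ρL/A = (7.25×10^-8)(16.29)/(2.4630e-07) = 4.796 Ω
V = IR = 19.5 × 4.796 = 93.5 V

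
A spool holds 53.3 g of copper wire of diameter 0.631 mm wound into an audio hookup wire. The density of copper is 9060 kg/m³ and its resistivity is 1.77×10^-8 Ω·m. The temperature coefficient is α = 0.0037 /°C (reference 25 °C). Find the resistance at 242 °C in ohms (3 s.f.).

1.92 Ω

A = π(d/2)² = π(3.1550e-04 m)² = 3.1271e-07 m²
L = m/(density·A) = 0.0533/(9060×3.1271e-07) = 18.81 m
R = ρL/A = (1.77×10^-8)(18.81)/(3.1271e-07) = 1.065 Ω
R(242 °C) = 1.065 × (1 + 0.0037×217) = 1.92 Ω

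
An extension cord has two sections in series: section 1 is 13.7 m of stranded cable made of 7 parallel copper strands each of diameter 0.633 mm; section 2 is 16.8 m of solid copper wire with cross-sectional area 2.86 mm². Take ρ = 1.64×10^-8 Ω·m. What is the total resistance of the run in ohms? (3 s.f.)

Section 1: A_strand = π(3.1650e-04)² = 3.147e-07 m²; R₁ = ρL/(N·A_s) = (1.64×10^-8)(13.7)/(7×3.147e-07) = 0.102 Ω
Section 2: A = 2.86 mm² = 2.860e-06 m²
R₂ = (1.64×10^-8)(16.8)/(2.860e-06) = 0.09634 Ω
R = R₁ + R₂ = 0.198 Ω

0.198 Ω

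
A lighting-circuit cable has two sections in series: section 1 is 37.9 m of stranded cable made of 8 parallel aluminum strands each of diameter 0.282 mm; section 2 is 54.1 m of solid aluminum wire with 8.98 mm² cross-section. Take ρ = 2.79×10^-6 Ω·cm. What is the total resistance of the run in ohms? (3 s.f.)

2.28 Ω

ρ = 2.79×10^-6 Ω·cm = 2.79×10^-8 Ω·m
Section 1: A_strand = π(1.4100e-04)² = 6.246e-08 m²; R₁ = ρL/(N·A_s) = (2.79×10^-8)(37.9)/(8×6.246e-08) = 2.116 Ω
Section 2: A = 8.98 mm² = 8.980e-06 m²
R₂ = (2.79×10^-8)(54.1)/(8.980e-06) = 0.1681 Ω
R = R₁ + R₂ = 2.28 Ω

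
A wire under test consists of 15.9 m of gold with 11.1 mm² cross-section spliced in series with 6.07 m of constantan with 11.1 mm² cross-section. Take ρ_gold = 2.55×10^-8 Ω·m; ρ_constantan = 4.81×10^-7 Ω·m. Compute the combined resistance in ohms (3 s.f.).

0.300 Ω

Segment 1: A = 11.1 mm² = 1.110e-05 m²
R₁ = ρL/A = (2.55×10^-8)(15.9)/(1.110e-05) = 0.03653 Ω
R₂ = (4.81×10^-7)(6.07)/(1.110e-05) = 0.263 Ω
R = R₁ + R₂ = 0.300 Ω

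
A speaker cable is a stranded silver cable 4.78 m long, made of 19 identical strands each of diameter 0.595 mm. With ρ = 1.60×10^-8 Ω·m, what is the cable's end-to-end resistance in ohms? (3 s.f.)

A_strand = π(2.9750e-04 m)² = 2.781e-07 m²
R_strand = ρL/A = (1.60×10^-8)(4.78)/(2.781e-07) = 0.2751 Ω
R_total = R_strand/N = 0.2751/19 = 0.0145 Ω

0.0145 Ω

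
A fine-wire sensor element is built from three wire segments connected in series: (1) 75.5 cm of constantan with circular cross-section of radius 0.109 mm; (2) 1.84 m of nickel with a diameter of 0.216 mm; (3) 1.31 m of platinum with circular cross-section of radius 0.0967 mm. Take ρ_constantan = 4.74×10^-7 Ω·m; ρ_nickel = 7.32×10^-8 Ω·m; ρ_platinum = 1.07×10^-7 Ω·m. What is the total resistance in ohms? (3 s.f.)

Seg 1: A = πr² = π(1.0900e-04 m)² = 3.733e-08 m²
R_1 = (4.74×10^-7)(0.755)/(3.733e-08) = 9.588 Ω
Seg 2: A = π(d/2)² = π(1.0800e-04 m)² = 3.664e-08 m²
R_2 = (7.32×10^-8)(1.84)/(3.664e-08) = 3.676 Ω
Seg 3: A = πr² = π(9.6700e-05 m)² = 2.938e-08 m²
R_3 = (1.07×10^-7)(1.31)/(2.938e-08) = 4.771 Ω
R_total = R_1 + R_2 + R_3 = 18.0 Ω

18.0 Ω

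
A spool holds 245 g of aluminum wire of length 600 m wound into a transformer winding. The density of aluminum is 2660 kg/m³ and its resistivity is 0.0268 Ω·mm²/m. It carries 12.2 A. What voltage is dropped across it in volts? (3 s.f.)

1280 V

ρ = 0.0268 Ω·mm²/m = 2.68×10^-8 Ω·m
A = m/(density·L) = 0.245/(2660×600) = 1.5351e-07 m²
R = ρL/A = (2.68×10^-8)(600)/(1.5351e-07) = 104.7 Ω
V = IR = 12.2 × 104.7 = 1280 V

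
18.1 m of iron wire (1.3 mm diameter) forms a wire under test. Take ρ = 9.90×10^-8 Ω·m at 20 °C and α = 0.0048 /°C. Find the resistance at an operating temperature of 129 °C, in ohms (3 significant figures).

A = π(d/2)² = π(6.5000e-04 m)² = 1.327e-06 m²
R₍20°C₎ = ρL/A = (9.90×10^-8)(18.1)/(1.327e-06) = 1.35 Ω
R = R₀(1 + αΔT) = 1.35(1 + 0.0048×109) = 2.06 Ω

2.06 Ω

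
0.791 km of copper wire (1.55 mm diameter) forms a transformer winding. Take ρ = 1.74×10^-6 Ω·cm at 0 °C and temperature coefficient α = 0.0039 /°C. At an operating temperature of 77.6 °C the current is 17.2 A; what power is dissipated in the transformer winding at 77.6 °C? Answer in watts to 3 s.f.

2810 W

ρ = 1.74×10^-6 Ω·cm = 1.74×10^-8 Ω·m
A = π(d/2)² = π(7.7500e-04 m)² = 1.887e-06 m²
R₍0₎ = ρL/A = (1.74×10^-8)(791)/(1.887e-06) = 7.294 Ω
R₍77.6₎ = R₍0₎(1 + αΔT) = 7.294 × (1 + 0.0039×77.6) = 9.502 Ω
P = I²R = (17.2)² × 9.502 = 2810 W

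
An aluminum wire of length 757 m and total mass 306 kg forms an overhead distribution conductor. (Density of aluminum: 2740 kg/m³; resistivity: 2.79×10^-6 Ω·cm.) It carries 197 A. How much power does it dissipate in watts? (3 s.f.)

ρ = 2.79×10^-6 Ω·cm = 2.79×10^-8 Ω·m
A = m/(density·L) = 306/(2740×757) = 1.4753e-04 m²
R = ρL/A = (2.79×10^-8)(757)/(1.4753e-04) = 0.1432 Ω
P = I²R = (197)² × 0.1432 = 5560 W

5560 W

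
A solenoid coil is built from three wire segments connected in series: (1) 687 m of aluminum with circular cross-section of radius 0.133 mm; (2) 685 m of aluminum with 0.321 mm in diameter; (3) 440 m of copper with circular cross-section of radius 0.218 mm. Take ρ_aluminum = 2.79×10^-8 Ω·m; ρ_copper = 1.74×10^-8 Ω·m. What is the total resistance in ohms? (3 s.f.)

632 Ω

Seg 1: A = πr² = π(1.3300e-04 m)² = 5.557e-08 m²
R_1 = (2.79×10^-8)(687)/(5.557e-08) = 344.9 Ω
Seg 2: A = π(d/2)² = π(1.6050e-04 m)² = 8.093e-08 m²
R_2 = (2.79×10^-8)(685)/(8.093e-08) = 236.2 Ω
Seg 3: A = πr² = π(2.1800e-04 m)² = 1.493e-07 m²
R_3 = (1.74×10^-8)(440)/(1.493e-07) = 51.28 Ω
R_total = R_1 + R_2 + R_3 = 632 Ω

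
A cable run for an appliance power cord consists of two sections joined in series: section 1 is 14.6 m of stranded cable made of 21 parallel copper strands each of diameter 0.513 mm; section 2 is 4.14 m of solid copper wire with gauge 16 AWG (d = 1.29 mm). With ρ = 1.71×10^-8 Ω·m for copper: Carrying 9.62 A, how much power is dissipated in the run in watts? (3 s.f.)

10.3 W

Section 1: A_strand = π(2.5650e-04)² = 2.067e-07 m²; R₁ = ρL/(N·A_s) = (1.71×10^-8)(14.6)/(21×2.067e-07) = 0.05752 Ω
Section 2: A = π(1.29/2 mm)² = π(6.4500e-04 m)² = 1.307e-06 m²
R₂ = (1.71×10^-8)(4.14)/(1.307e-06) = 0.05417 Ω
R = R₁ + R₂ = 0.1117 Ω
P = I²R = (9.62)² × 0.1117 = 10.3 W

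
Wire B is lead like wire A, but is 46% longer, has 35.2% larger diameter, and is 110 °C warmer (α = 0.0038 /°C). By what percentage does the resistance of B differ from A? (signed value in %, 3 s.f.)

R ∝ ρL/d² with ρ ∝ (1+αΔT), so R_B/R_A = (1 + 46/100) × (1 + 35.2/100)⁻² × (1 + 0.0038×110)
= 1.46 × 0.5471 × 1.418 = 1.133
(R_B − R_A)/R_A = 1.133 − 1 = 13.3%

13.3%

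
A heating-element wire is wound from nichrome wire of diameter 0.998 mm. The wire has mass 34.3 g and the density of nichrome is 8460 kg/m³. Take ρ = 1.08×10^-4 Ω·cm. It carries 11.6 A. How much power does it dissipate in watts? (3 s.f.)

963 W

ρ = 1.08×10^-4 Ω·cm = 1.08×10^-6 Ω·m
A = π(d/2)² = π(4.9900e-04 m)² = 7.8226e-07 m²
L = m/(density·A) = 0.0343/(8460×7.8226e-07) = 5.183 m
R = ρL/A = (1.08×10^-6)(5.183)/(7.8226e-07) = 7.156 Ω
P = I²R = (11.6)² × 7.156 = 963 W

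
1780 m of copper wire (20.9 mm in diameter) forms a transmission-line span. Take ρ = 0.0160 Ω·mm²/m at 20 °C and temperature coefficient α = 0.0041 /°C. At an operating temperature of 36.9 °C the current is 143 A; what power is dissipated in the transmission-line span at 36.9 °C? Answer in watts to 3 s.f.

1820 W

ρ = 0.0160 Ω·mm²/m = 1.60×10^-8 Ω·m
A = π(d/2)² = π(1.0450e-02 m)² = 3.431e-04 m²
R₍20₎ = ρL/A = (1.60×10^-8)(1780)/(3.431e-04) = 0.08302 Ω
R₍36.9₎ = R₍20₎(1 + αΔT) = 0.08302 × (1 + 0.0041×16.9) = 0.08877 Ω
P = I²R = (143)² × 0.08877 = 1820 W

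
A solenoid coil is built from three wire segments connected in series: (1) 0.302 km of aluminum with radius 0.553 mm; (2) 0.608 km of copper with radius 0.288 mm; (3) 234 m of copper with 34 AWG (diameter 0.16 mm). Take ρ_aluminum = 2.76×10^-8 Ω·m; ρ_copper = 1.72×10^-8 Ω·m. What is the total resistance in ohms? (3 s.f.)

249 Ω

Seg 1: A = πr² = π(5.5300e-04 m)² = 9.607e-07 m²
R_1 = (2.76×10^-8)(302)/(9.607e-07) = 8.676 Ω
Seg 2: A = πr² = π(2.8800e-04 m)² = 2.606e-07 m²
R_2 = (1.72×10^-8)(608)/(2.606e-07) = 40.13 Ω
Seg 3: A = π(0.16/2 mm)² = π(8.0000e-05 m)² = 2.011e-08 m²
R_3 = (1.72×10^-8)(234)/(2.011e-08) = 200.2 Ω
R_total = R_1 + R_2 + R_3 = 249 Ω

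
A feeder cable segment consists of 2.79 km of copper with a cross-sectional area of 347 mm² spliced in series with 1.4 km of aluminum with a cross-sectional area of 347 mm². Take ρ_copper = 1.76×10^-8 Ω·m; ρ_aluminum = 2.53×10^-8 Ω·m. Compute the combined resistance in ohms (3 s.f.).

0.244 Ω

Segment 1: A = 347 mm² = 3.470e-04 m²
R₁ = ρL/A = (1.76×10^-8)(2790)/(3.470e-04) = 0.1415 Ω
R₂ = (2.53×10^-8)(1400)/(3.470e-04) = 0.1021 Ω
R = R₁ + R₂ = 0.244 Ω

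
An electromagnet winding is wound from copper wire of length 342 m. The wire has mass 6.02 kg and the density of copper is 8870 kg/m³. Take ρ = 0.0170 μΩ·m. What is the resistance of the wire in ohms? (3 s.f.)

ρ = 0.0170 μΩ·m = 1.70×10^-8 Ω·m
A = m/(density·L) = 6.02/(8870×342) = 1.9845e-06 m²
R = ρL/A = (1.70×10^-8)(342)/(1.9845e-06) = 2.93 Ω

2.93 Ω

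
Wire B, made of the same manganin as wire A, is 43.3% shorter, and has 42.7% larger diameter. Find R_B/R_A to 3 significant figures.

R ∝ L/d², so R_B/R_A = (1 − 43.3/100) × (1 + 42.7/100)⁻²
= 0.567 × 0.4911 = 0.278

0.278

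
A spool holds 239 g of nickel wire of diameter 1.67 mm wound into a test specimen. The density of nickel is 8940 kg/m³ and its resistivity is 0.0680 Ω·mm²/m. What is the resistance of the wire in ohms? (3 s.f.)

ρ = 0.0680 Ω·mm²/m = 6.80×10^-8 Ω·m
A = π(d/2)² = π(8.3500e-04 m)² = 2.1904e-06 m²
L = m/(density·A) = 0.239/(8940×2.1904e-06) = 12.2 m
R = ρL/A = (6.80×10^-8)(12.2)/(2.1904e-06) = 0.379 Ω

0.379 Ω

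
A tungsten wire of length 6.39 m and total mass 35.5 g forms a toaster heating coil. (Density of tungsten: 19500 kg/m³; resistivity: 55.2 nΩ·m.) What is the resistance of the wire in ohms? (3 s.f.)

ρ = 55.2 nΩ·m = 5.52×10^-8 Ω·m
A = m/(density·L) = 0.0355/(19500×6.39) = 2.8490e-07 m²
R = ρL/A = (5.52×10^-8)(6.39)/(2.8490e-07) = 1.24 Ω

1.24 Ω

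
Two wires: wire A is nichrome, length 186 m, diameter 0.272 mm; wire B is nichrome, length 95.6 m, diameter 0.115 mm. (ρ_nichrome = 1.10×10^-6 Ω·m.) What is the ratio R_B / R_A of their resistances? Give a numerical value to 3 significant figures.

R ∝ ρL/d², so R_B/R_A = (L_B/L_A) × (d_A/d_B)²
= (95.6/186) × (0.272/0.115)² = 2.88

2.88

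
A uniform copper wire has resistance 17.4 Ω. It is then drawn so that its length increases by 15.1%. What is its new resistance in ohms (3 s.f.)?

k = 1 + 15.1/100 = 1.151; volume constant ⇒ A' = A/k, so R' = k²R.
R' = 1.325 × 17.4 = 23.1 Ω

23.1 Ω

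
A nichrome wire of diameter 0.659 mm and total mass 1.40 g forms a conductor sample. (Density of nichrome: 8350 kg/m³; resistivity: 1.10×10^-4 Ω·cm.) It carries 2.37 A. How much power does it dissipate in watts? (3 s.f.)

ρ = 1.10×10^-4 Ω·cm = 1.10×10^-6 Ω·m
A = π(d/2)² = π(3.2950e-04 m)² = 3.4108e-07 m²
L = m/(density·A) = 0.0014/(8350×3.4108e-07) = 0.4916 m
R = ρL/A = (1.10×10^-6)(0.4916)/(3.4108e-07) = 1.585 Ω
P = I²R = (2.37)² × 1.585 = 8.90 W

8.90 W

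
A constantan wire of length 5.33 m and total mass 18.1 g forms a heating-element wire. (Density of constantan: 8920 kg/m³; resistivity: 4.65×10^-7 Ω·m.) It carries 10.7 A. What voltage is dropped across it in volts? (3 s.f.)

69.7 V

A = m/(density·L) = 0.0181/(8920×5.33) = 3.8070e-07 m²
R = ρL/A = (4.65×10^-7)(5.33)/(3.8070e-07) = 6.51 Ω
V = IR = 10.7 × 6.51 = 69.7 V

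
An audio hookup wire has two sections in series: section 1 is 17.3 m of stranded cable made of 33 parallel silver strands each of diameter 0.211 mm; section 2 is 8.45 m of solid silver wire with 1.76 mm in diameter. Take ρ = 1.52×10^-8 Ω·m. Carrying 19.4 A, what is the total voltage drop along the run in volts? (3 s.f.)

5.45 V

Section 1: A_strand = π(1.0550e-04)² = 3.497e-08 m²; R₁ = ρL/(N·A_s) = (1.52×10^-8)(17.3)/(33×3.497e-08) = 0.2279 Ω
Section 2: A = π(d/2)² = π(8.8000e-04 m)² = 2.433e-06 m²
R₂ = (1.52×10^-8)(8.45)/(2.433e-06) = 0.05279 Ω
R = R₁ + R₂ = 0.2807 Ω
V = IR = 19.4 × 0.2807 = 5.45 V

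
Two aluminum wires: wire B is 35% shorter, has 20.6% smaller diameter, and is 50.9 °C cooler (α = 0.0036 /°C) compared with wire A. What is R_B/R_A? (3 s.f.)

R ∝ ρL/d² with ρ ∝ (1+αΔT), so R_B/R_A = (1 − 35/100) × (1 − 20.6/100)⁻² × (1 − 0.0036×50.9)
= 0.65 × 1.586 × 0.8168 = 0.842

0.842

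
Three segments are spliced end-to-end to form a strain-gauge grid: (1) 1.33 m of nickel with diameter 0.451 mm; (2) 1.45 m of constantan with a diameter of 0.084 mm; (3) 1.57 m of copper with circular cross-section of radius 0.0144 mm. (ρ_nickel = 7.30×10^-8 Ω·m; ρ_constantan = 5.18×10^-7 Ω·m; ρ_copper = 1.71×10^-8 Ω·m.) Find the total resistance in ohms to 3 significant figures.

177 Ω

Seg 1: A = π(d/2)² = π(2.2550e-04 m)² = 1.598e-07 m²
R_1 = (7.30×10^-8)(1.33)/(1.598e-07) = 0.6078 Ω
Seg 2: A = π(d/2)² = π(4.2000e-05 m)² = 5.542e-09 m²
R_2 = (5.18×10^-7)(1.45)/(5.542e-09) = 135.5 Ω
Seg 3: A = πr² = π(1.4400e-05 m)² = 6.514e-10 m²
R_3 = (1.71×10^-8)(1.57)/(6.514e-10) = 41.21 Ω
R_total = R_1 + R_2 + R_3 = 177 Ω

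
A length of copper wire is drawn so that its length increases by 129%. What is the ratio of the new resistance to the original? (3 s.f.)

k = 1 + 129/100 = 2.29; volume constant ⇒ A' = A/k, so R' = k²R.
Factor = 5.24

5.24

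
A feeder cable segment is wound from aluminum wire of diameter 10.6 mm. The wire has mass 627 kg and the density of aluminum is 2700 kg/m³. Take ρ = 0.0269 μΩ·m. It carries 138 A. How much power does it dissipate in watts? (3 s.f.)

15300 W

ρ = 0.0269 μΩ·m = 2.69×10^-8 Ω·m
A = π(d/2)² = π(5.3000e-03 m)² = 8.8247e-05 m²
L = m/(density·A) = 627/(2700×8.8247e-05) = 2631 m
R = ρL/A = (2.69×10^-8)(2631)/(8.8247e-05) = 0.8021 Ω
P = I²R = (138)² × 0.8021 = 15300 W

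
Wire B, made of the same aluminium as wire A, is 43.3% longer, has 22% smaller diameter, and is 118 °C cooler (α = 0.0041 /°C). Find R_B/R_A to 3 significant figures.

1.22

R ∝ ρL/d² with ρ ∝ (1+αΔT), so R_B/R_A = (1 + 43.3/100) × (1 − 22/100)⁻² × (1 − 0.0041×118)
= 1.433 × 1.644 × 0.5162 = 1.22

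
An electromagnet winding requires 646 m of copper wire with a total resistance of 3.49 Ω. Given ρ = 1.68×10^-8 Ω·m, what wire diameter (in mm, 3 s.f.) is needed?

A = ρL/R = (1.68×10^-8)(646)/(3.49) = 3.110e-06 m²
d = 2√(A/π) = 1.990e-03 m = 1.99 mm

1.99 mm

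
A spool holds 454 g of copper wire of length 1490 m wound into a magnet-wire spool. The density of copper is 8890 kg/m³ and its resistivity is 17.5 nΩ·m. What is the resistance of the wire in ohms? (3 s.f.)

761 Ω

ρ = 17.5 nΩ·m = 1.75×10^-8 Ω·m
A = m/(density·L) = 0.454/(8890×1490) = 3.4274e-08 m²
R = ρL/A = (1.75×10^-8)(1490)/(3.4274e-08) = 761 Ω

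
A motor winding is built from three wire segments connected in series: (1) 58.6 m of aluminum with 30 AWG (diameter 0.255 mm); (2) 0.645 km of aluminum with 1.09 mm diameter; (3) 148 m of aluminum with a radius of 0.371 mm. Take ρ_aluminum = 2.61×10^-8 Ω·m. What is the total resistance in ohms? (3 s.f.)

Seg 1: A = π(0.255/2 mm)² = π(1.2750e-04 m)² = 5.107e-08 m²
R_1 = (2.61×10^-8)(58.6)/(5.107e-08) = 29.95 Ω
Seg 2: A = π(d/2)² = π(5.4500e-04 m)² = 9.331e-07 m²
R_2 = (2.61×10^-8)(645)/(9.331e-07) = 18.04 Ω
Seg 3: A = πr² = π(3.7100e-04 m)² = 4.324e-07 m²
R_3 = (2.61×10^-8)(148)/(4.324e-07) = 8.933 Ω
R_total = R_1 + R_2 + R_3 = 56.9 Ω

56.9 Ω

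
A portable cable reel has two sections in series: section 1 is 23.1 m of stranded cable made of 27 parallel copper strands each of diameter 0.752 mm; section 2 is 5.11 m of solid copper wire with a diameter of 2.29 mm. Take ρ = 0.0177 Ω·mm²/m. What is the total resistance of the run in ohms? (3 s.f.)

0.0561 Ω

ρ = 0.0177 Ω·mm²/m = 1.77×10^-8 Ω·m
Section 1: A_strand = π(3.7600e-04)² = 4.441e-07 m²; R₁ = ρL/(N·A_s) = (1.77×10^-8)(23.1)/(27×4.441e-07) = 0.0341 Ω
Section 2: A = π(d/2)² = π(1.1450e-03 m)² = 4.119e-06 m²
R₂ = (1.77×10^-8)(5.11)/(4.119e-06) = 0.02196 Ω
R = R₁ + R₂ = 0.0561 Ω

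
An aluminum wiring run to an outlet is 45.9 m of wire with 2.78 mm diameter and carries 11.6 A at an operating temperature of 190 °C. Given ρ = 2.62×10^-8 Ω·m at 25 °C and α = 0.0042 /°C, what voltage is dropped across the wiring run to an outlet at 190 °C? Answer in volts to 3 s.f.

3.89 V

A = π(d/2)² = π(1.3900e-03 m)² = 6.070e-06 m²
R₍25₎ = ρL/A = (2.62×10^-8)(45.9)/(6.070e-06) = 0.1981 Ω
R₍190₎ = R₍25₎(1 + αΔT) = 0.1981 × (1 + 0.0042×165) = 0.3354 Ω
V = IR = 11.6 × 0.3354 = 3.89 V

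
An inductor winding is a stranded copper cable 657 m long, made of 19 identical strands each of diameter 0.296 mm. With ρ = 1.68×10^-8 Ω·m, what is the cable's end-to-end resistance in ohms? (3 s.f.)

A_strand = π(1.4800e-04 m)² = 6.881e-08 m²
R_strand = ρL/A = (1.68×10^-8)(657)/(6.881e-08) = 160.4 Ω
R_total = R_strand/N = 160.4/19 = 8.44 Ω

8.44 Ω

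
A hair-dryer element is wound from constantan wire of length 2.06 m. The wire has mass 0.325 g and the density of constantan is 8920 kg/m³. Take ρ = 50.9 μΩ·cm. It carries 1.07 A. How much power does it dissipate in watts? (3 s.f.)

67.9 W

ρ = 50.9 μΩ·cm = 5.09×10^-7 Ω·m
A = m/(density·L) = 3.250×10^-4/(8920×2.06) = 1.7687e-08 m²
R = ρL/A = (5.09×10^-7)(2.06)/(1.7687e-08) = 59.28 Ω
P = I²R = (1.07)² × 59.28 = 67.9 W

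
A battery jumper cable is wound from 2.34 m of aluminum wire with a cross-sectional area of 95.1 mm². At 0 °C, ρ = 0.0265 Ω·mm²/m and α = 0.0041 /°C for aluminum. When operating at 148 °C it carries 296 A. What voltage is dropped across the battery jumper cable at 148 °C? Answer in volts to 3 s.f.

ρ = 0.0265 Ω·mm²/m = 2.65×10^-8 Ω·m
A = 95.1 mm² = 9.510e-05 m²
R₍0₎ = ρL/A = (2.65×10^-8)(2.34)/(9.510e-05) = 6.521×10^-4 Ω
R₍148₎ = R₍0₎(1 + αΔT) = 6.521×10^-4 × (1 + 0.0041×148) = 0.001048 Ω
V = IR = 296 × 0.001048 = 0.310 V

0.310 V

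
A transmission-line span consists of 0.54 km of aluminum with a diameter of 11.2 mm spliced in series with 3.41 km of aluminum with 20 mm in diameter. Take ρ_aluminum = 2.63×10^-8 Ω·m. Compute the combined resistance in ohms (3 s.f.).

0.430 Ω

Segment 1: A = π(d/2)² = π(5.6000e-03 m)² = 9.852e-05 m²
R₁ = ρL/A = (2.63×10^-8)(540)/(9.852e-05) = 0.1442 Ω
Segment 2: A = π(d/2)² = π(1.0000e-02 m)² = 3.142e-04 m²
R₂ = (2.63×10^-8)(3410)/(3.142e-04) = 0.2855 Ω
R = R₁ + R₂ = 0.430 Ω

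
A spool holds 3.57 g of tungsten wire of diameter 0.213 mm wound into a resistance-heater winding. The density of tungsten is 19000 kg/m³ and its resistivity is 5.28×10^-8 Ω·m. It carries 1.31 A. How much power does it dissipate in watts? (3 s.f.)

13.4 W

A = π(d/2)² = π(1.0650e-04 m)² = 3.5633e-08 m²
L = m/(density·A) = 0.00357/(19000×3.5633e-08) = 5.273 m
R = ρL/A = (5.28×10^-8)(5.273)/(3.5633e-08) = 7.814 Ω
P = I²R = (1.31)² × 7.814 = 13.4 W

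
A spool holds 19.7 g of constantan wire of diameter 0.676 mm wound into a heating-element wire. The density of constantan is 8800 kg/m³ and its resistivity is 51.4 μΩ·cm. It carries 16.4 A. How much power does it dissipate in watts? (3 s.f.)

2400 W

ρ = 51.4 μΩ·cm = 5.14×10^-7 Ω·m
A = π(d/2)² = π(3.3800e-04 m)² = 3.5891e-07 m²
L = m/(density·A) = 0.0197/(8800×3.5891e-07) = 6.237 m
R = ρL/A = (5.14×10^-7)(6.237)/(3.5891e-07) = 8.933 Ω
P = I²R = (16.4)² × 8.933 = 2400 W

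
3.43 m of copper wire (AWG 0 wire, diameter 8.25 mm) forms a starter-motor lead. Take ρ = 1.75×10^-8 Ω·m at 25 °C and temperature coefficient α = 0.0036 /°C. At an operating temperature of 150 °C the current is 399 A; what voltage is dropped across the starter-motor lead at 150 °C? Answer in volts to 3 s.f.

0.650 V

A = π(8.25/2 mm)² = π(4.1250e-03 m)² = 5.346e-05 m²
R₍25₎ = ρL/A = (1.75×10^-8)(3.43)/(5.346e-05) = 0.001123 Ω
R₍150₎ = R₍25₎(1 + αΔT) = 0.001123 × (1 + 0.0036×125) = 0.001628 Ω
V = IR = 399 × 0.001628 = 0.650 V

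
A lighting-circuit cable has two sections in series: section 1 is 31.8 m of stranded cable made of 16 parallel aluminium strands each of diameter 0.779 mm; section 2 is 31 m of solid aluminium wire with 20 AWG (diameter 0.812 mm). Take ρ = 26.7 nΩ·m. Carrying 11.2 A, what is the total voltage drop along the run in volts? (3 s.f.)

19.1 V

ρ = 26.7 nΩ·m = 2.67×10^-8 Ω·m
Section 1: A_strand = π(3.8950e-04)² = 4.766e-07 m²; R₁ = ρL/(N·A_s) = (2.67×10^-8)(31.8)/(16×4.766e-07) = 0.1113 Ω
Section 2: A = π(0.812/2 mm)² = π(4.0600e-04 m)² = 5.178e-07 m²
R₂ = (2.67×10^-8)(31)/(5.178e-07) = 1.598 Ω
R = R₁ + R₂ = 1.71 Ω
V = IR = 11.2 × 1.71 = 19.1 V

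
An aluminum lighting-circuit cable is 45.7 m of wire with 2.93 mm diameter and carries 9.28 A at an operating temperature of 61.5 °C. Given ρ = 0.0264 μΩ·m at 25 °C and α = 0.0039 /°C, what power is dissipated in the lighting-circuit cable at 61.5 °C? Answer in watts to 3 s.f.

ρ = 0.0264 μΩ·m = 2.64×10^-8 Ω·m
A = π(d/2)² = π(1.4650e-03 m)² = 6.743e-06 m²
R₍25₎ = ρL/A = (2.64×10^-8)(45.7)/(6.743e-06) = 0.1789 Ω
R₍61.5₎ = R₍25₎(1 + αΔT) = 0.1789 × (1 + 0.0039×36.5) = 0.2044 Ω
P = I²R = (9.28)² × 0.2044 = 17.6 W

17.6 W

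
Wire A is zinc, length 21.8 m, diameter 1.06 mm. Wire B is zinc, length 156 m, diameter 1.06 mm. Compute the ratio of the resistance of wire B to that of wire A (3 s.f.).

7.16

R ∝ ρL/d², so R_B/R_A = (L_B/L_A)
= (156/21.8) = 7.16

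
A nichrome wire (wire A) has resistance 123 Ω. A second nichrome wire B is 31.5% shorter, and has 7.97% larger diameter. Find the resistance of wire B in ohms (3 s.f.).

R ∝ L/d², so R_B/R_A = (1 − 31.5/100) × (1 + 7.97/100)⁻²
= 0.685 × 0.8578 = 0.5876
R_B = 0.5876 × 123 = 72.3 Ω

72.3 Ω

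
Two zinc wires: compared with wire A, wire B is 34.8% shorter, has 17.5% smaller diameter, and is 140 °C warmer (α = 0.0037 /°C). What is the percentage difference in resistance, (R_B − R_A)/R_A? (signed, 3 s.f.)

R ∝ ρL/d² with ρ ∝ (1+αΔT), so R_B/R_A = (1 − 34.8/100) × (1 − 17.5/100)⁻² × (1 + 0.0037×140)
= 0.652 × 1.469 × 1.518 = 1.454
(R_B − R_A)/R_A = 1.454 − 1 = 45.4%

45.4%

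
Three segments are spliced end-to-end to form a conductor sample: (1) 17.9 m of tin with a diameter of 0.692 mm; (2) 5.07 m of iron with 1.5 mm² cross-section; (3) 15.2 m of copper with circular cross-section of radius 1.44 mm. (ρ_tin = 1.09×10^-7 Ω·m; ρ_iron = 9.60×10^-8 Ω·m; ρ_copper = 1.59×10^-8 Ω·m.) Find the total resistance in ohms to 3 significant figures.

Seg 1: A = π(d/2)² = π(3.4600e-04 m)² = 3.761e-07 m²
R_1 = (1.09×10^-7)(17.9)/(3.761e-07) = 5.188 Ω
Seg 2: A = 1.5 mm² = 1.500e-06 m²
R_2 = (9.60×10^-8)(5.07)/(1.500e-06) = 0.3245 Ω
Seg 3: A = πr² = π(1.4400e-03 m)² = 6.514e-06 m²
R_3 = (1.59×10^-8)(15.2)/(6.514e-06) = 0.0371 Ω
R_total = R_1 + R_2 + R_3 = 5.55 Ω

5.55 Ω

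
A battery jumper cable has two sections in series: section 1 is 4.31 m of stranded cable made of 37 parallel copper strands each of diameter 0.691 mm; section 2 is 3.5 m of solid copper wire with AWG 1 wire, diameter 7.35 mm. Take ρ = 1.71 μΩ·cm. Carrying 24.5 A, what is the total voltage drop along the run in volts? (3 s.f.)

ρ = 1.71 μΩ·cm = 1.71×10^-8 Ω·m
Section 1: A_strand = π(3.4550e-04)² = 3.750e-07 m²; R₁ = ρL/(N·A_s) = (1.71×10^-8)(4.31)/(37×3.750e-07) = 0.005312 Ω
Section 2: A = π(7.35/2 mm)² = π(3.6750e-03 m)² = 4.243e-05 m²
R₂ = (1.71×10^-8)(3.5)/(4.243e-05) = 0.001411 Ω
R = R₁ + R₂ = 0.006722 Ω
V = IR = 24.5 × 0.006722 = 0.165 V

0.165 V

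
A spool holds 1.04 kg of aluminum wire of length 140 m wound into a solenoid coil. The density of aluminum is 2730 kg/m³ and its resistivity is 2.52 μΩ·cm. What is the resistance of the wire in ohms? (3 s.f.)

ρ = 2.52 μΩ·cm = 2.52×10^-8 Ω·m
A = m/(density·L) = 1.04/(2730×140) = 2.7211e-06 m²
R = ρL/A = (2.52×10^-8)(140)/(2.7211e-06) = 1.30 Ω

1.30 Ω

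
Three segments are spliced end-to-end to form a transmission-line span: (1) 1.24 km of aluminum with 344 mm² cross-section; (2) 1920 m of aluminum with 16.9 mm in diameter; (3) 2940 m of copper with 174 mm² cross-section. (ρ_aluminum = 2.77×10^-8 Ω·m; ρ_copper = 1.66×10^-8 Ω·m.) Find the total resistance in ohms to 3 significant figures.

Seg 1: A = 344 mm² = 3.440e-04 m²
R_1 = (2.77×10^-8)(1240)/(3.440e-04) = 0.09985 Ω
Seg 2: A = π(d/2)² = π(8.4500e-03 m)² = 2.243e-04 m²
R_2 = (2.77×10^-8)(1920)/(2.243e-04) = 0.2371 Ω
Seg 3: A = 174 mm² = 1.740e-04 m²
R_3 = (1.66×10^-8)(2940)/(1.740e-04) = 0.2805 Ω
R_total = R_1 + R_2 + R_3 = 0.617 Ω

0.617 Ω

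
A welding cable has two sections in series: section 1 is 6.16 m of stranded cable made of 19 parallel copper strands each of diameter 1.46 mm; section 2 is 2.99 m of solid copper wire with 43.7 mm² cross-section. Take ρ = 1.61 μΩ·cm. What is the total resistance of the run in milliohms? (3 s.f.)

4.22 mΩ

ρ = 1.61 μΩ·cm = 1.61×10^-8 Ω·m
Section 1: A_strand = π(7.3000e-04)² = 1.674e-06 m²; R₁ = ρL/(N·A_s) = (1.61×10^-8)(6.16)/(19×1.674e-06) = 0.003118 Ω
Section 2: A = 43.7 mm² = 4.370e-05 m²
R₂ = (1.61×10^-8)(2.99)/(4.370e-05) = 0.001102 Ω
R = R₁ + R₂ = 4.22 mΩ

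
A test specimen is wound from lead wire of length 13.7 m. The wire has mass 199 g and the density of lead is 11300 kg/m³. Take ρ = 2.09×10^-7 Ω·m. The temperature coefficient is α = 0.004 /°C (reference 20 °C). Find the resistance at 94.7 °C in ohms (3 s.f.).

A = m/(density·L) = 0.199/(11300×13.7) = 1.2854e-06 m²
R = ρL/A = (2.09×10^-7)(13.7)/(1.2854e-06) = 2.227 Ω
R(94.7 °C) = 2.227 × (1 + 0.004×74.7) = 2.89 Ω

2.89 Ω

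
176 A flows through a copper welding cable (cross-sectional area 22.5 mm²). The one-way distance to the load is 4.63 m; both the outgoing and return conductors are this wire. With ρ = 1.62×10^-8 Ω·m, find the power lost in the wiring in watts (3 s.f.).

207 W

A = 22.5 mm² = 2.250e-05 m²
Total conductor length (both ways) L = 2 × 4.63 = 9.26 m
R = ρL/A = (1.62×10^-8)(9.26)/(2.250e-05) = 0.006667 Ω
P = I²R = (176)² × 0.006667 = 207 W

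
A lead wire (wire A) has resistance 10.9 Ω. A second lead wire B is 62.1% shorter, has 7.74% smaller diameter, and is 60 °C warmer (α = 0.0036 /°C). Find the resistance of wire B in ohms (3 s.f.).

5.90 Ω

R ∝ ρL/d² with ρ ∝ (1+αΔT), so R_B/R_A = (1 − 62.1/100) × (1 − 7.74/100)⁻² × (1 + 0.0036×60)
= 0.379 × 1.175 × 1.216 = 0.5414
R_B = 0.5414 × 10.9 = 5.90 Ω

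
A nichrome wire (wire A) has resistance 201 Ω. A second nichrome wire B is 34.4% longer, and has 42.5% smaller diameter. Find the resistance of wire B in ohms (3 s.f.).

817 Ω

R ∝ L/d², so R_B/R_A = (1 + 34.4/100) × (1 − 42.5/100)⁻²
= 1.344 × 3.025 = 4.065
R_B = 4.065 × 201 = 817 Ω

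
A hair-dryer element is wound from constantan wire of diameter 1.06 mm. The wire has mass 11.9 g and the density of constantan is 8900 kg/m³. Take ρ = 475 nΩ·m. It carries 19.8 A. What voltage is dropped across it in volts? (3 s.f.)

ρ = 475 nΩ·m = 4.75×10^-7 Ω·m
A = π(d/2)² = π(5.3000e-04 m)² = 8.8247e-07 m²
L = m/(density·A) = 0.0119/(8900×8.8247e-07) = 1.515 m
R = ρL/A = (4.75×10^-7)(1.515)/(8.8247e-07) = 0.8155 Ω
V = IR = 19.8 × 0.8155 = 16.1 V

16.1 V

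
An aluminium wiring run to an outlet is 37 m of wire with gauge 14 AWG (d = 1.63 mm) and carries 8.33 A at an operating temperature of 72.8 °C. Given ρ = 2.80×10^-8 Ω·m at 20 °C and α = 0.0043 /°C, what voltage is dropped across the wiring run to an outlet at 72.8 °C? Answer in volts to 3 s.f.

A = π(1.63/2 mm)² = π(8.1500e-04 m)² = 2.087e-06 m²
R₍20₎ = ρL/A = (2.80×10^-8)(37)/(2.087e-06) = 0.4965 Ω
R₍72.8₎ = R₍20₎(1 + αΔT) = 0.4965 × (1 + 0.0043×52.8) = 0.6092 Ω
V = IR = 8.33 × 0.6092 = 5.07 V

5.07 V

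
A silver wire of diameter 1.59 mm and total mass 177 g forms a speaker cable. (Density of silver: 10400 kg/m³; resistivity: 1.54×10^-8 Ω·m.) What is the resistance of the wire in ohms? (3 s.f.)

0.0665 Ω

A = π(d/2)² = π(7.9500e-04 m)² = 1.9856e-06 m²
L = m/(density·A) = 0.177/(10400×1.9856e-06) = 8.571 m
R = ρL/A = (1.54×10^-8)(8.571)/(1.9856e-06) = 0.0665 Ω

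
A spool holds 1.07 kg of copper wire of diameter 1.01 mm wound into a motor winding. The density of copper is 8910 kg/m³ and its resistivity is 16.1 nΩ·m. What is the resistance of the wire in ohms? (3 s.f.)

3.01 Ω

ρ = 16.1 nΩ·m = 1.61×10^-8 Ω·m
A = π(d/2)² = π(5.0500e-04 m)² = 8.0118e-07 m²
L = m/(density·A) = 1.07/(8910×8.0118e-07) = 149.9 m
R = ρL/A = (1.61×10^-8)(149.9)/(8.0118e-07) = 3.01 Ω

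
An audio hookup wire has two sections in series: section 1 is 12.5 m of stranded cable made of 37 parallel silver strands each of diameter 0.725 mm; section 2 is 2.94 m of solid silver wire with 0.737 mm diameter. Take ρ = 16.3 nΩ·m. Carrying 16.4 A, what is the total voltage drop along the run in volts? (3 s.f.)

2.06 V

ρ = 16.3 nΩ·m = 1.63×10^-8 Ω·m
Section 1: A_strand = π(3.6250e-04)² = 4.128e-07 m²; R₁ = ρL/(N·A_s) = (1.63×10^-8)(12.5)/(37×4.128e-07) = 0.01334 Ω
Section 2: A = π(d/2)² = π(3.6850e-04 m)² = 4.266e-07 m²
R₂ = (1.63×10^-8)(2.94)/(4.266e-07) = 0.1123 Ω
R = R₁ + R₂ = 0.1257 Ω
V = IR = 16.4 × 0.1257 = 2.06 V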